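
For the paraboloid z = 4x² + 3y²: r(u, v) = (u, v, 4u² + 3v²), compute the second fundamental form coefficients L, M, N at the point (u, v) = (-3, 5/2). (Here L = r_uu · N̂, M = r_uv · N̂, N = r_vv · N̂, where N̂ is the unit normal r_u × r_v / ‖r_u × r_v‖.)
L = 4*sqrt(802)/401;  M = 0;  N = 3*sqrt(802)/401

Compute the unit normal N̂(u, v) = (-8*u/sqrt(64*u^2 + 36*v^2 + 1), -6*v/sqrt(64*u^2 + 36*v^2 + 1), 1/sqrt(64*u^2 + 36*v^2 + 1)), and the second partials r_uu, r_uv, r_vv. Take dot products:
  L(u, v) = r_uu · N̂ = 8/sqrt(64*u^2 + 36*v^2 + 1),
  M(u, v) = r_uv · N̂ = 0,
  N(u, v) = r_vv · N̂ = 6/sqrt(64*u^2 + 36*v^2 + 1).
Evaluating at (u, v) = (-3, 5/2):
  L = 4*sqrt(802)/401, M = 0, N = 3*sqrt(802)/401.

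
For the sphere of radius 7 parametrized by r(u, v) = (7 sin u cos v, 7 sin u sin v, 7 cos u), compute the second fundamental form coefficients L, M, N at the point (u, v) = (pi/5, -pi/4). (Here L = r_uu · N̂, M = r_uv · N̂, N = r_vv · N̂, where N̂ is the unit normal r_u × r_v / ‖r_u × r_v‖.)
L = -7;  M = 0;  N = -35/8 + 7*sqrt(5)/8

Compute the unit normal N̂(u, v) = (sin(u)^2*cos(v)/Abs(sin(u)), sin(u)^2*sin(v)/Abs(sin(u)), sin(2*u)/(2*Abs(sin(u)))), and the second partials r_uu, r_uv, r_vv. Take dot products:
  L(u, v) = r_uu · N̂ = -7*sin(u)/Abs(sin(u)),
  M(u, v) = r_uv · N̂ = 0,
  N(u, v) = r_vv · N̂ = -7*sin(u)^3/Abs(sin(u)).
Evaluating at (u, v) = (pi/5, -pi/4):
  L = -7, M = 0, N = -35/8 + 7*sqrt(5)/8.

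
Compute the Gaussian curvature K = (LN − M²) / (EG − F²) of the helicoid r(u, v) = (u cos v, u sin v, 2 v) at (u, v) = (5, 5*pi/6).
K = -4/841

Coefficients of the first fundamental form: E = 1, F = 0, G = u^2 + 4.
Coefficients of the second fundamental form: L = 0, M = -2/sqrt(u^2 + 4), N = 0.
Assemble K = (LN − M²)/(EG − F²) = -4/(u^2 + 4)^2. At (u, v) = (5, 5*pi/6): K = -4/841.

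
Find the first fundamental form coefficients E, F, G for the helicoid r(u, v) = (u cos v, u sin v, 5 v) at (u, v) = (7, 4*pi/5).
E = 1;  F = 0;  G = 74

Partials: r_u = (cos(v), sin(v), 0), r_v = (-u*sin(v), u*cos(v), 5). As functions of (u, v):
  E = r_u · r_u = 1,
  F = r_u · r_v = 0,
  G = r_v · r_v = u^2 + 25.
Evaluating at (u, v) = (7, 4*pi/5): E = 1, F = 0, G = 74.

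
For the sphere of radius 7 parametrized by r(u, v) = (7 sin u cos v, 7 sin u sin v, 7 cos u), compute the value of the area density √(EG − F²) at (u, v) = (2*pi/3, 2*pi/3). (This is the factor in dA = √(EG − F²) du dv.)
√(EG − F²)|_{(2*pi/3, 2*pi/3)} = 49*sqrt(3)/2

E = 49, F = 0, G = 49*sin(u)^2, so EG − F² = 2401*sin(u)^2. Taking the positive square root: √(EG − F²) = 49*Abs(sin(u)). At (u, v) = (2*pi/3, 2*pi/3): 49*sqrt(3)/2.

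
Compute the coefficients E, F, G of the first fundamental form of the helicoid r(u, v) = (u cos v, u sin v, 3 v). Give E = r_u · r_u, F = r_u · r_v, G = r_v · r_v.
E = 1;  F = 0;  G = u^2 + 9

Compute partials: r_u = (cos(v), sin(v), 0), r_v = (-u*sin(v), u*cos(v), 3). Then
  E = r_u · r_u = 1,
  F = r_u · r_v = 0,
  G = r_v · r_v = u^2 + 9.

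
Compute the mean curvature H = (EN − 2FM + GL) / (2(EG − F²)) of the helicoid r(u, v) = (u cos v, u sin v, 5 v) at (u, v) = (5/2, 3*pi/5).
H = 0

With E = 1, F = 0, G = u^2 + 25, L = 0, M = -5/sqrt(u^2 + 25), N = 0, assemble
  H = (EN − 2FM + GL) / (2(EG − F²)) = 0.
At (u, v) = (5/2, 3*pi/5): H = 0.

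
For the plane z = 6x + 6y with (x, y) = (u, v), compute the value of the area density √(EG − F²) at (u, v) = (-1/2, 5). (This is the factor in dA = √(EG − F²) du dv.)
√(EG − F²)|_{(-1/2, 5)} = sqrt(73)

E = 37, F = 36, G = 37, so EG − F² = 73. Taking the positive square root: √(EG − F²) = sqrt(73). At (u, v) = (-1/2, 5): sqrt(73).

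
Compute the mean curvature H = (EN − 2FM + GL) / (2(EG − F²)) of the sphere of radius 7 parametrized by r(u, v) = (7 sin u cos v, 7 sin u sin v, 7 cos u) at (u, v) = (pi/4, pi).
H = -1/7

With E = 49, F = 0, G = 49*sin(u)^2, L = -7*sin(u)/Abs(sin(u)), M = 0, N = -7*sin(u)^3/Abs(sin(u)), assemble
  H = (EN − 2FM + GL) / (2(EG − F²)) = -sin(u)/(7*Abs(sin(u))).
At (u, v) = (pi/4, pi): H = -1/7.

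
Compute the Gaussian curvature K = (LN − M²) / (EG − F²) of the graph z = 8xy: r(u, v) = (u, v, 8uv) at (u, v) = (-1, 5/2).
K = -64/216225

Coefficients of the first fundamental form: E = 64*v^2 + 1, F = 64*u*v, G = 64*u^2 + 1.
Coefficients of the second fundamental form: L = 0, M = 8/sqrt(64*u^2 + 64*v^2 + 1), N = 0.
Assemble K = (LN − M²)/(EG − F²) = -64/(4096*u^4 + 8192*u^2*v^2 + 128*u^2 + 4096*v^4 + 128*v^2 + 1). At (u, v) = (-1, 5/2): K = -64/216225.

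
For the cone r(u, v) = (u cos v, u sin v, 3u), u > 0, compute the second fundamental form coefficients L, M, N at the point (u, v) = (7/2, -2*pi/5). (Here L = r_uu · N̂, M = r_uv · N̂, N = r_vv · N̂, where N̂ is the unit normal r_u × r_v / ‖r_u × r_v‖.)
L = 0;  M = 0;  N = 21*sqrt(10)/20

Compute the unit normal N̂(u, v) = (-3*sqrt(10)*u*cos(v)/(10*Abs(u)), -3*sqrt(10)*u*sin(v)/(10*Abs(u)), sqrt(10)*u/(10*Abs(u))), and the second partials r_uu, r_uv, r_vv. Take dot products:
  L(u, v) = r_uu · N̂ = 0,
  M(u, v) = r_uv · N̂ = 0,
  N(u, v) = r_vv · N̂ = 3*sqrt(10)*u^2/(10*Abs(u)).
Evaluating at (u, v) = (7/2, -2*pi/5):
  L = 0, M = 0, N = 21*sqrt(10)/20.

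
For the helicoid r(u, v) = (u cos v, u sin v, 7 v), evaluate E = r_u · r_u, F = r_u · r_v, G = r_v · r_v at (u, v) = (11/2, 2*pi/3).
E = 1;  F = 0;  G = 317/4

Partials: r_u = (cos(v), sin(v), 0), r_v = (-u*sin(v), u*cos(v), 7). As functions of (u, v):
  E = r_u · r_u = 1,
  F = r_u · r_v = 0,
  G = r_v · r_v = u^2 + 49.
Evaluating at (u, v) = (11/2, 2*pi/3): E = 1, F = 0, G = 317/4.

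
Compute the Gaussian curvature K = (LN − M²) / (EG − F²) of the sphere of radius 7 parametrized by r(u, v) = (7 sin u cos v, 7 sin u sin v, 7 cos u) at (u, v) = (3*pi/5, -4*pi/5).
K = 1/49

Coefficients of the first fundamental form: E = 49, F = 0, G = 49*sin(u)^2.
Coefficients of the second fundamental form: L = -7*sin(u)/Abs(sin(u)), M = 0, N = -7*sin(u)^3/Abs(sin(u)).
Assemble K = (LN − M²)/(EG − F²) = 1/49. At (u, v) = (3*pi/5, -4*pi/5): K = 1/49.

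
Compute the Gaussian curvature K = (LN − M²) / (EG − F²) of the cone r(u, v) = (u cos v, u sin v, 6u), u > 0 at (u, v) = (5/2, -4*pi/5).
K = 0

Coefficients of the first fundamental form: E = 37, F = 0, G = u^2.
Coefficients of the second fundamental form: L = 0, M = 0, N = 6*sqrt(37)*u^2/(37*Abs(u)).
Assemble K = (LN − M²)/(EG − F²) = 0. At (u, v) = (5/2, -4*pi/5): K = 0.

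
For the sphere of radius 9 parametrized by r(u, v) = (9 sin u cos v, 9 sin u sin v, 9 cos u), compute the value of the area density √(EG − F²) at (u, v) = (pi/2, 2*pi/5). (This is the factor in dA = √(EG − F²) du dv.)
√(EG − F²)|_{(pi/2, 2*pi/5)} = 81

E = 81, F = 0, G = 81*sin(u)^2, so EG − F² = 6561*sin(u)^2. Taking the positive square root: √(EG − F²) = 81*Abs(sin(u)). At (u, v) = (pi/2, 2*pi/5): 81.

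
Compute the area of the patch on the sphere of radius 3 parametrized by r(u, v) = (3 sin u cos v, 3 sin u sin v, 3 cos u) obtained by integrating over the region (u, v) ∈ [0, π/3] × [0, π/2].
Area = 9*pi/4

Area = ∫∫ √(EG − F²) du dv with √(EG − F²) = 9*Abs(sin(u)). Integrating over [0, π/3] × [0, π/2] gives 9*pi/4.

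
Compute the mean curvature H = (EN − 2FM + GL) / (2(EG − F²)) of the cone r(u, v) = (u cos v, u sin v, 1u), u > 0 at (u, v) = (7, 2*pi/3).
H = sqrt(2)/28

With E = 2, F = 0, G = u^2, L = 0, M = 0, N = sqrt(2)*u^2/(2*Abs(u)), assemble
  H = (EN − 2FM + GL) / (2(EG − F²)) = sqrt(2)/(4*Abs(u)).
At (u, v) = (7, 2*pi/3): H = sqrt(2)/28.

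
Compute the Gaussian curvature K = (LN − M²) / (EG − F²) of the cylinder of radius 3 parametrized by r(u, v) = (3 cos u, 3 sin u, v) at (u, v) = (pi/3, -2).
K = 0

Coefficients of the first fundamental form: E = 9, F = 0, G = 1.
Coefficients of the second fundamental form: L = -3, M = 0, N = 0.
Assemble K = (LN − M²)/(EG − F²) = 0. At (u, v) = (pi/3, -2): K = 0.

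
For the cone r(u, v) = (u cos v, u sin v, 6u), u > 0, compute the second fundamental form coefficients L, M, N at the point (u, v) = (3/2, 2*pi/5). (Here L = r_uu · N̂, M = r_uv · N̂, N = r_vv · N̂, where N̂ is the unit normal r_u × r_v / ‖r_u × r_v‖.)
L = 0;  M = 0;  N = 9*sqrt(37)/37

Compute the unit normal N̂(u, v) = (-6*sqrt(37)*u*cos(v)/(37*Abs(u)), -6*sqrt(37)*u*sin(v)/(37*Abs(u)), sqrt(37)*u/(37*Abs(u))), and the second partials r_uu, r_uv, r_vv. Take dot products:
  L(u, v) = r_uu · N̂ = 0,
  M(u, v) = r_uv · N̂ = 0,
  N(u, v) = r_vv · N̂ = 6*sqrt(37)*u^2/(37*Abs(u)).
Evaluating at (u, v) = (3/2, 2*pi/5):
  L = 0, M = 0, N = 9*sqrt(37)/37.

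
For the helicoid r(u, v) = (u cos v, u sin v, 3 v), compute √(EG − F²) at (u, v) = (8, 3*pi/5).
√(EG − F²)|_{(8, 3*pi/5)} = sqrt(73)

E = 1, F = 0, G = u^2 + 9; EG − F² = u^2 + 9; √(EG − F²) = sqrt(u^2 + 9). At the given point: sqrt(73).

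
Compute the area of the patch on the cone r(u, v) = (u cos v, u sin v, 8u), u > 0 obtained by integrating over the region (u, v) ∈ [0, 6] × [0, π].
Area = 18*sqrt(65)*pi

Area = ∫∫ √(EG − F²) du dv with √(EG − F²) = sqrt(65)*Abs(u). Integrating over [0, 6] × [0, π] gives 18*sqrt(65)*pi.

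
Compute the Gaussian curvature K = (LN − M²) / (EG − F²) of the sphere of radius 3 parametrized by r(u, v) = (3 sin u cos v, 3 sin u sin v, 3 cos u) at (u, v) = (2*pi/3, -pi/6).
K = 1/9

Coefficients of the first fundamental form: E = 9, F = 0, G = 9*sin(u)^2.
Coefficients of the second fundamental form: L = -3*sin(u)/Abs(sin(u)), M = 0, N = -3*sin(u)^3/Abs(sin(u)).
Assemble K = (LN − M²)/(EG − F²) = 1/9. At (u, v) = (2*pi/3, -pi/6): K = 1/9.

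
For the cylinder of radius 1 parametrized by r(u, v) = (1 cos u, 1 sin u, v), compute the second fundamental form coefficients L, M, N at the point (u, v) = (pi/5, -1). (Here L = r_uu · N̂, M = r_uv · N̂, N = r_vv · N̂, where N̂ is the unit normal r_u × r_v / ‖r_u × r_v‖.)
L = -1;  M = 0;  N = 0

Compute the unit normal N̂(u, v) = (cos(u), sin(u), 0), and the second partials r_uu, r_uv, r_vv. Take dot products:
  L(u, v) = r_uu · N̂ = -1,
  M(u, v) = r_uv · N̂ = 0,
  N(u, v) = r_vv · N̂ = 0.
Evaluating at (u, v) = (pi/5, -1):
  L = -1, M = 0, N = 0.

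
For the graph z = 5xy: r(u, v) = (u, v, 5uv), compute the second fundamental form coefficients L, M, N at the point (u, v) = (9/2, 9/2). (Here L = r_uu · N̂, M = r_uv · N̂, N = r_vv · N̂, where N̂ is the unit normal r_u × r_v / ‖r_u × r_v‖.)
L = 0;  M = 5*sqrt(4054)/2027;  N = 0

Compute the unit normal N̂(u, v) = (-5*v/sqrt(25*u^2 + 25*v^2 + 1), -5*u/sqrt(25*u^2 + 25*v^2 + 1), 1/sqrt(25*u^2 + 25*v^2 + 1)), and the second partials r_uu, r_uv, r_vv. Take dot products:
  L(u, v) = r_uu · N̂ = 0,
  M(u, v) = r_uv · N̂ = 5/sqrt(25*u^2 + 25*v^2 + 1),
  N(u, v) = r_vv · N̂ = 0.
Evaluating at (u, v) = (9/2, 9/2):
  L = 0, M = 5*sqrt(4054)/2027, N = 0.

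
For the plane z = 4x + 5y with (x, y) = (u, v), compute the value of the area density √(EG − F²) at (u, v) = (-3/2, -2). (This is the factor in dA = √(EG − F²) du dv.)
√(EG − F²)|_{(-3/2, -2)} = sqrt(42)

E = 17, F = 20, G = 26, so EG − F² = 42. Taking the positive square root: √(EG − F²) = sqrt(42). At (u, v) = (-3/2, -2): sqrt(42).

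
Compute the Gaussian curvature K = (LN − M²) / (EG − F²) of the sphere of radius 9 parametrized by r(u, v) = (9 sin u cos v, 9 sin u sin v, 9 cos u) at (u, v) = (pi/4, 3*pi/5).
K = 1/81

Coefficients of the first fundamental form: E = 81, F = 0, G = 81*sin(u)^2.
Coefficients of the second fundamental form: L = -9*sin(u)/Abs(sin(u)), M = 0, N = -9*sin(u)^3/Abs(sin(u)).
Assemble K = (LN − M²)/(EG − F²) = 1/81. At (u, v) = (pi/4, 3*pi/5): K = 1/81.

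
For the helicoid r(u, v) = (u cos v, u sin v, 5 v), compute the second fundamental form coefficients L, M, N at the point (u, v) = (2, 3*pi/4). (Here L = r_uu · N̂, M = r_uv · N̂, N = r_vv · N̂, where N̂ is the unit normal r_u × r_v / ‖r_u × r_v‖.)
L = 0;  M = -5*sqrt(29)/29;  N = 0

Compute the unit normal N̂(u, v) = (5*sin(v)/sqrt(u^2 + 25), -5*cos(v)/sqrt(u^2 + 25), u/sqrt(u^2 + 25)), and the second partials r_uu, r_uv, r_vv. Take dot products:
  L(u, v) = r_uu · N̂ = 0,
  M(u, v) = r_uv · N̂ = -5/sqrt(u^2 + 25),
  N(u, v) = r_vv · N̂ = 0.
Evaluating at (u, v) = (2, 3*pi/4):
  L = 0, M = -5*sqrt(29)/29, N = 0.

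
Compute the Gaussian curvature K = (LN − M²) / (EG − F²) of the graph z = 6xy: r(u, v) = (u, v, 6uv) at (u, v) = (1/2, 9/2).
K = -36/546121

Coefficients of the first fundamental form: E = 36*v^2 + 1, F = 36*u*v, G = 36*u^2 + 1.
Coefficients of the second fundamental form: L = 0, M = 6/sqrt(36*u^2 + 36*v^2 + 1), N = 0.
Assemble K = (LN − M²)/(EG − F²) = -36/(1296*u^4 + 2592*u^2*v^2 + 72*u^2 + 1296*v^4 + 72*v^2 + 1). At (u, v) = (1/2, 9/2): K = -36/546121.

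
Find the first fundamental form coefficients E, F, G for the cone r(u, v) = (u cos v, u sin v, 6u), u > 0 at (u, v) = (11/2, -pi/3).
E = 37;  F = 0;  G = 121/4

Partials: r_u = (cos(v), sin(v), 6), r_v = (-u*sin(v), u*cos(v), 0). As functions of (u, v):
  E = r_u · r_u = 37,
  F = r_u · r_v = 0,
  G = r_v · r_v = u^2.
Evaluating at (u, v) = (11/2, -pi/3): E = 37, F = 0, G = 121/4.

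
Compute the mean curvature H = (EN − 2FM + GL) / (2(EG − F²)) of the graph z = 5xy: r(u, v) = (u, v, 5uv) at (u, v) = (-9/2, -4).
H = -18000*sqrt(3629)/13169641

With E = 25*v^2 + 1, F = 25*u*v, G = 25*u^2 + 1, L = 0, M = 5/sqrt(25*u^2 + 25*v^2 + 1), N = 0, assemble
  H = (EN − 2FM + GL) / (2(EG − F²)) = -125*u*v/(25*u^2 + 25*v^2 + 1)^(3/2).
At (u, v) = (-9/2, -4): H = -18000*sqrt(3629)/13169641.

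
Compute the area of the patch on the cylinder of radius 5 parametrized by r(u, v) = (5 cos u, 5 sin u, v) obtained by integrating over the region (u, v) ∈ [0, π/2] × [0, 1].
Area = 5*pi/2

Area = ∫∫ √(EG − F²) du dv with √(EG − F²) = 5. Integrating over [0, π/2] × [0, 1] gives 5*pi/2.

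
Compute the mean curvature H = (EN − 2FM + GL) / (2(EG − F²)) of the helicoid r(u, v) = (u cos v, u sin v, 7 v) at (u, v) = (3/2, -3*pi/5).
H = 0

With E = 1, F = 0, G = u^2 + 49, L = 0, M = -7/sqrt(u^2 + 49), N = 0, assemble
  H = (EN − 2FM + GL) / (2(EG − F²)) = 0.
At (u, v) = (3/2, -3*pi/5): H = 0.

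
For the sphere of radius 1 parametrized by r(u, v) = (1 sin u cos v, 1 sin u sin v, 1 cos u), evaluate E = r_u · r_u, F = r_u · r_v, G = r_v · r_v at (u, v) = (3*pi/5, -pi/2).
E = 1;  F = 0;  G = sqrt(5)/8 + 5/8

Partials: r_u = (cos(u)*cos(v), sin(v)*cos(u), -sin(u)), r_v = (-sin(u)*sin(v), sin(u)*cos(v), 0). As functions of (u, v):
  E = r_u · r_u = 1,
  F = r_u · r_v = 0,
  G = r_v · r_v = sin(u)^2.
Evaluating at (u, v) = (3*pi/5, -pi/2): E = 1, F = 0, G = sqrt(5)/8 + 5/8.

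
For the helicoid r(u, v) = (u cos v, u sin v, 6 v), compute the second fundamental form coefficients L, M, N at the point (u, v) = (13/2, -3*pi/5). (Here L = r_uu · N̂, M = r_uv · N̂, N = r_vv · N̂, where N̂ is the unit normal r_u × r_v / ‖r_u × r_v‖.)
L = 0;  M = -12*sqrt(313)/313;  N = 0

Compute the unit normal N̂(u, v) = (6*sin(v)/sqrt(u^2 + 36), -6*cos(v)/sqrt(u^2 + 36), u/sqrt(u^2 + 36)), and the second partials r_uu, r_uv, r_vv. Take dot products:
  L(u, v) = r_uu · N̂ = 0,
  M(u, v) = r_uv · N̂ = -6/sqrt(u^2 + 36),
  N(u, v) = r_vv · N̂ = 0.
Evaluating at (u, v) = (13/2, -3*pi/5):
  L = 0, M = -12*sqrt(313)/313, N = 0.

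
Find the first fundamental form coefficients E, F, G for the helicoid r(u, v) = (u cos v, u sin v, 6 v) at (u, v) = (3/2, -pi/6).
E = 1;  F = 0;  G = 153/4

Partials: r_u = (cos(v), sin(v), 0), r_v = (-u*sin(v), u*cos(v), 6). As functions of (u, v):
  E = r_u · r_u = 1,
  F = r_u · r_v = 0,
  G = r_v · r_v = u^2 + 36.
Evaluating at (u, v) = (3/2, -pi/6): E = 1, F = 0, G = 153/4.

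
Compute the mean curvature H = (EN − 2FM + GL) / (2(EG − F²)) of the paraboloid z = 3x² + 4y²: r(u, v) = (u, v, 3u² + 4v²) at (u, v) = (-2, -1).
H = 775*sqrt(209)/43681

With E = 36*u^2 + 1, F = 48*u*v, G = 64*v^2 + 1, L = 6/sqrt(36*u^2 + 64*v^2 + 1), M = 0, N = 8/sqrt(36*u^2 + 64*v^2 + 1), assemble
  H = (EN − 2FM + GL) / (2(EG − F²)) = (144*u^2 + 192*v^2 + 7)/(36*u^2 + 64*v^2 + 1)^(3/2).
At (u, v) = (-2, -1): H = 775*sqrt(209)/43681.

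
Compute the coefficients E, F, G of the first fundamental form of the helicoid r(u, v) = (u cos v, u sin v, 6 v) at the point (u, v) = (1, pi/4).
E = 1;  F = 0;  G = 37

Partials: r_u = (cos(v), sin(v), 0), r_v = (-u*sin(v), u*cos(v), 6). As functions of (u, v):
  E = r_u · r_u = 1,
  F = r_u · r_v = 0,
  G = r_v · r_v = u^2 + 36.
Evaluating at (u, v) = (1, pi/4): E = 1, F = 0, G = 37.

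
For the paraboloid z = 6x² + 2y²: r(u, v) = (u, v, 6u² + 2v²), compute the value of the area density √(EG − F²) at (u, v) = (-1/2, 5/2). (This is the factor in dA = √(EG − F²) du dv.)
√(EG − F²)|_{(-1/2, 5/2)} = sqrt(137)

E = 144*u^2 + 1, F = 48*u*v, G = 16*v^2 + 1, so EG − F² = 144*u^2 + 16*v^2 + 1. Taking the positive square root: √(EG − F²) = sqrt(144*u^2 + 16*v^2 + 1). At (u, v) = (-1/2, 5/2): sqrt(137).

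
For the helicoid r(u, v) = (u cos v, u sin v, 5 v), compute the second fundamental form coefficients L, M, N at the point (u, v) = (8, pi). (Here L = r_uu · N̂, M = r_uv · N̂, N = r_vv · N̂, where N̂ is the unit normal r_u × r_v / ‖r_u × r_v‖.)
L = 0;  M = -5*sqrt(89)/89;  N = 0

Compute the unit normal N̂(u, v) = (5*sin(v)/sqrt(u^2 + 25), -5*cos(v)/sqrt(u^2 + 25), u/sqrt(u^2 + 25)), and the second partials r_uu, r_uv, r_vv. Take dot products:
  L(u, v) = r_uu · N̂ = 0,
  M(u, v) = r_uv · N̂ = -5/sqrt(u^2 + 25),
  N(u, v) = r_vv · N̂ = 0.
Evaluating at (u, v) = (8, pi):
  L = 0, M = -5*sqrt(89)/89, N = 0.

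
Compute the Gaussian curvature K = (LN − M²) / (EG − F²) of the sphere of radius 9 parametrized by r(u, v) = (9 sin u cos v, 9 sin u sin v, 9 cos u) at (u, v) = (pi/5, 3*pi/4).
K = 1/81

Coefficients of the first fundamental form: E = 81, F = 0, G = 81*sin(u)^2.
Coefficients of the second fundamental form: L = -9*sin(u)/Abs(sin(u)), M = 0, N = -9*sin(u)^3/Abs(sin(u)).
Assemble K = (LN − M²)/(EG − F²) = 1/81. At (u, v) = (pi/5, 3*pi/4): K = 1/81.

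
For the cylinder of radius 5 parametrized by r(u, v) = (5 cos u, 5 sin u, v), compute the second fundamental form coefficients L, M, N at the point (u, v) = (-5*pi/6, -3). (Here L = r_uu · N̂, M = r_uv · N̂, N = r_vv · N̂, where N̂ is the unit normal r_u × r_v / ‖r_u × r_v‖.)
L = -5;  M = 0;  N = 0

Compute the unit normal N̂(u, v) = (cos(u), sin(u), 0), and the second partials r_uu, r_uv, r_vv. Take dot products:
  L(u, v) = r_uu · N̂ = -5,
  M(u, v) = r_uv · N̂ = 0,
  N(u, v) = r_vv · N̂ = 0.
Evaluating at (u, v) = (-5*pi/6, -3):
  L = -5, M = 0, N = 0.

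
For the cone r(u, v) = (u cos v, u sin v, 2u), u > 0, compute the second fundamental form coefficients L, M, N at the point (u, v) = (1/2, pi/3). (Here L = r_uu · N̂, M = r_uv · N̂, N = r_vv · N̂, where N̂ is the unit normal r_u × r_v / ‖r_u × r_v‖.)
L = 0;  M = 0;  N = sqrt(5)/5

Compute the unit normal N̂(u, v) = (-2*sqrt(5)*u*cos(v)/(5*Abs(u)), -2*sqrt(5)*u*sin(v)/(5*Abs(u)), sqrt(5)*u/(5*Abs(u))), and the second partials r_uu, r_uv, r_vv. Take dot products:
  L(u, v) = r_uu · N̂ = 0,
  M(u, v) = r_uv · N̂ = 0,
  N(u, v) = r_vv · N̂ = 2*sqrt(5)*u^2/(5*Abs(u)).
Evaluating at (u, v) = (1/2, pi/3):
  L = 0, M = 0, N = sqrt(5)/5.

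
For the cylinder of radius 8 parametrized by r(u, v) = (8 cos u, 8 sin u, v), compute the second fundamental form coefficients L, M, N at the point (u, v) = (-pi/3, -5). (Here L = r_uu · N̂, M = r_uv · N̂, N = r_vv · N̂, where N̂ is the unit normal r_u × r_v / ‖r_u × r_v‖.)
L = -8;  M = 0;  N = 0

Compute the unit normal N̂(u, v) = (cos(u), sin(u), 0), and the second partials r_uu, r_uv, r_vv. Take dot products:
  L(u, v) = r_uu · N̂ = -8,
  M(u, v) = r_uv · N̂ = 0,
  N(u, v) = r_vv · N̂ = 0.
Evaluating at (u, v) = (-pi/3, -5):
  L = -8, M = 0, N = 0.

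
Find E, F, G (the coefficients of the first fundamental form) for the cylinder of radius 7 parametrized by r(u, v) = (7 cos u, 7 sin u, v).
E = 49;  F = 0;  G = 1

Compute partials: r_u = (-7*sin(u), 7*cos(u), 0), r_v = (0, 0, 1). Then
  E = r_u · r_u = 49,
  F = r_u · r_v = 0,
  G = r_v · r_v = 1.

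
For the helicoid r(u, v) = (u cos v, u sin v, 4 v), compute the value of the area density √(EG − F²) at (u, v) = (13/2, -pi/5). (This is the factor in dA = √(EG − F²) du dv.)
√(EG − F²)|_{(13/2, -pi/5)} = sqrt(233)/2

E = 1, F = 0, G = u^2 + 16, so EG − F² = u^2 + 16. Taking the positive square root: √(EG − F²) = sqrt(u^2 + 16). At (u, v) = (13/2, -pi/5): sqrt(233)/2.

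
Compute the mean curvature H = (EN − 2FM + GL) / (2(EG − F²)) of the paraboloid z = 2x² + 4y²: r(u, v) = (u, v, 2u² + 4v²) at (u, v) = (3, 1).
H = 710*sqrt(209)/43681

With E = 16*u^2 + 1, F = 32*u*v, G = 64*v^2 + 1, L = 4/sqrt(16*u^2 + 64*v^2 + 1), M = 0, N = 8/sqrt(16*u^2 + 64*v^2 + 1), assemble
  H = (EN − 2FM + GL) / (2(EG − F²)) = 2*(32*u^2 + 64*v^2 + 3)/(16*u^2 + 64*v^2 + 1)^(3/2).
At (u, v) = (3, 1): H = 710*sqrt(209)/43681.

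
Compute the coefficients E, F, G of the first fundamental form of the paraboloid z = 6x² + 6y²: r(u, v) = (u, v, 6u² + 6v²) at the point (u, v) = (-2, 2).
E = 577;  F = -576;  G = 577

Partials: r_u = (1, 0, 12*u), r_v = (0, 1, 12*v). As functions of (u, v):
  E = r_u · r_u = 144*u^2 + 1,
  F = r_u · r_v = 144*u*v,
  G = r_v · r_v = 144*v^2 + 1.
Evaluating at (u, v) = (-2, 2): E = 577, F = -576, G = 577.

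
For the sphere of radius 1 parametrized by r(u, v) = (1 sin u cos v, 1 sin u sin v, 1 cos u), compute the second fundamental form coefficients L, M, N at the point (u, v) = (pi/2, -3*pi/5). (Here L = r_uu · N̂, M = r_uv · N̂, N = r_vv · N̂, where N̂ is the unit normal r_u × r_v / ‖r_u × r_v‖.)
L = -1;  M = 0;  N = -1

Compute the unit normal N̂(u, v) = (sin(u)^2*cos(v)/Abs(sin(u)), sin(u)^2*sin(v)/Abs(sin(u)), sin(2*u)/(2*Abs(sin(u)))), and the second partials r_uu, r_uv, r_vv. Take dot products:
  L(u, v) = r_uu · N̂ = -sin(u)/Abs(sin(u)),
  M(u, v) = r_uv · N̂ = 0,
  N(u, v) = r_vv · N̂ = -sin(u)^3/Abs(sin(u)).
Evaluating at (u, v) = (pi/2, -3*pi/5):
  L = -1, M = 0, N = -1.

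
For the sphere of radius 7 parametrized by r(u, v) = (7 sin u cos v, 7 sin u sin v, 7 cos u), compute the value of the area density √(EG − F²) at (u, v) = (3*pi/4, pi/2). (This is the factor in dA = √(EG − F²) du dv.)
√(EG − F²)|_{(3*pi/4, pi/2)} = 49*sqrt(2)/2

E = 49, F = 0, G = 49*sin(u)^2, so EG − F² = 2401*sin(u)^2. Taking the positive square root: √(EG − F²) = 49*Abs(sin(u)). At (u, v) = (3*pi/4, pi/2): 49*sqrt(2)/2.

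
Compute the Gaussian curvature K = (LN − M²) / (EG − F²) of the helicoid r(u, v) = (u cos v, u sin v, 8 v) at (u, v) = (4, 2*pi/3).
K = -1/100

Coefficients of the first fundamental form: E = 1, F = 0, G = u^2 + 64.
Coefficients of the second fundamental form: L = 0, M = -8/sqrt(u^2 + 64), N = 0.
Assemble K = (LN − M²)/(EG − F²) = -64/(u^2 + 64)^2. At (u, v) = (4, 2*pi/3): K = -1/100.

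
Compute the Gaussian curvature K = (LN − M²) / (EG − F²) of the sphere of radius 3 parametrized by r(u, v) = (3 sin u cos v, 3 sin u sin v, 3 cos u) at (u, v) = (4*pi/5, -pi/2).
K = 1/9

Coefficients of the first fundamental form: E = 9, F = 0, G = 9*sin(u)^2.
Coefficients of the second fundamental form: L = -3*sin(u)/Abs(sin(u)), M = 0, N = -3*sin(u)^3/Abs(sin(u)).
Assemble K = (LN − M²)/(EG − F²) = 1/9. At (u, v) = (4*pi/5, -pi/2): K = 1/9.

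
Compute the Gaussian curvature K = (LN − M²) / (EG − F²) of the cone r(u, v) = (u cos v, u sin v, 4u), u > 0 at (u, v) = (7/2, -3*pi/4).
K = 0

Coefficients of the first fundamental form: E = 17, F = 0, G = u^2.
Coefficients of the second fundamental form: L = 0, M = 0, N = 4*sqrt(17)*u^2/(17*Abs(u)).
Assemble K = (LN − M²)/(EG − F²) = 0. At (u, v) = (7/2, -3*pi/4): K = 0.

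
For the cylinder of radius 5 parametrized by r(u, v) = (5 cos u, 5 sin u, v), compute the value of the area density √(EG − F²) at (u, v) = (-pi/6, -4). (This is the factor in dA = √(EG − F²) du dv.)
√(EG − F²)|_{(-pi/6, -4)} = 5

E = 25, F = 0, G = 1, so EG − F² = 25. Taking the positive square root: √(EG − F²) = 5. At (u, v) = (-pi/6, -4): 5.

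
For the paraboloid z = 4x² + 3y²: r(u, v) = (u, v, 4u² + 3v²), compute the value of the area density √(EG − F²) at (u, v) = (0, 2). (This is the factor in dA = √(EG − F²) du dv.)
√(EG − F²)|_{(0, 2)} = sqrt(145)

E = 64*u^2 + 1, F = 48*u*v, G = 36*v^2 + 1, so EG − F² = 64*u^2 + 36*v^2 + 1. Taking the positive square root: √(EG − F²) = sqrt(64*u^2 + 36*v^2 + 1). At (u, v) = (0, 2): sqrt(145).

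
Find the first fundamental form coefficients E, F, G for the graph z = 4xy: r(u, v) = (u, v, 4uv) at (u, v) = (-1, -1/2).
E = 5;  F = 8;  G = 17

Partials: r_u = (1, 0, 4*v), r_v = (0, 1, 4*u). As functions of (u, v):
  E = r_u · r_u = 16*v^2 + 1,
  F = r_u · r_v = 16*u*v,
  G = r_v · r_v = 16*u^2 + 1.
Evaluating at (u, v) = (-1, -1/2): E = 5, F = 8, G = 17.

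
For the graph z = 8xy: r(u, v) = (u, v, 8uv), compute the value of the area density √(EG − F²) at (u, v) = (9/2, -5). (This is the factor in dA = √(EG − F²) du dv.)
√(EG − F²)|_{(9/2, -5)} = sqrt(2897)

E = 64*v^2 + 1, F = 64*u*v, G = 64*u^2 + 1, so EG − F² = 64*u^2 + 64*v^2 + 1. Taking the positive square root: √(EG − F²) = sqrt(64*u^2 + 64*v^2 + 1). At (u, v) = (9/2, -5): sqrt(2897).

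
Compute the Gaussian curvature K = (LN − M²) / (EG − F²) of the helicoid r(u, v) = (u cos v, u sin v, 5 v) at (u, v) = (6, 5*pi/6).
K = -25/3721

Coefficients of the first fundamental form: E = 1, F = 0, G = u^2 + 25.
Coefficients of the second fundamental form: L = 0, M = -5/sqrt(u^2 + 25), N = 0.
Assemble K = (LN − M²)/(EG − F²) = -25/(u^2 + 25)^2. At (u, v) = (6, 5*pi/6): K = -25/3721.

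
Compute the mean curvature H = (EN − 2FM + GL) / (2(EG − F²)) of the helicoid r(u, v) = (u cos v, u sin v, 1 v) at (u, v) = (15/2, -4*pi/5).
H = 0

With E = 1, F = 0, G = u^2 + 1, L = 0, M = -1/sqrt(u^2 + 1), N = 0, assemble
  H = (EN − 2FM + GL) / (2(EG − F²)) = 0.
At (u, v) = (15/2, -4*pi/5): H = 0.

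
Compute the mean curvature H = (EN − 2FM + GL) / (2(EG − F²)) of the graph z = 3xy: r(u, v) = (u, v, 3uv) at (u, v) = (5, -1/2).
H = 540*sqrt(913)/833569

With E = 9*v^2 + 1, F = 9*u*v, G = 9*u^2 + 1, L = 0, M = 3/sqrt(9*u^2 + 9*v^2 + 1), N = 0, assemble
  H = (EN − 2FM + GL) / (2(EG − F²)) = -27*u*v/(9*u^2 + 9*v^2 + 1)^(3/2).
At (u, v) = (5, -1/2): H = 540*sqrt(913)/833569.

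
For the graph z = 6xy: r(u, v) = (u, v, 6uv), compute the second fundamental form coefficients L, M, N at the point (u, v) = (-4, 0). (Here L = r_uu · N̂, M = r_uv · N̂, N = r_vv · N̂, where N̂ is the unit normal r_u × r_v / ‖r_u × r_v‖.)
L = 0;  M = 6*sqrt(577)/577;  N = 0

Compute the unit normal N̂(u, v) = (-6*v/sqrt(36*u^2 + 36*v^2 + 1), -6*u/sqrt(36*u^2 + 36*v^2 + 1), 1/sqrt(36*u^2 + 36*v^2 + 1)), and the second partials r_uu, r_uv, r_vv. Take dot products:
  L(u, v) = r_uu · N̂ = 0,
  M(u, v) = r_uv · N̂ = 6/sqrt(36*u^2 + 36*v^2 + 1),
  N(u, v) = r_vv · N̂ = 0.
Evaluating at (u, v) = (-4, 0):
  L = 0, M = 6*sqrt(577)/577, N = 0.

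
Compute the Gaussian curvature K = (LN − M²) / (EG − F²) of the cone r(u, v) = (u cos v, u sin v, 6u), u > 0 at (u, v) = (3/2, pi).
K = 0

Coefficients of the first fundamental form: E = 37, F = 0, G = u^2.
Coefficients of the second fundamental form: L = 0, M = 0, N = 6*sqrt(37)*u^2/(37*Abs(u)).
Assemble K = (LN − M²)/(EG − F²) = 0. At (u, v) = (3/2, pi): K = 0.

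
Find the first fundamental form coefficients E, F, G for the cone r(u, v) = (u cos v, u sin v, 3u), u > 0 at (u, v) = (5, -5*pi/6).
E = 10;  F = 0;  G = 25

Partials: r_u = (cos(v), sin(v), 3), r_v = (-u*sin(v), u*cos(v), 0). As functions of (u, v):
  E = r_u · r_u = 10,
  F = r_u · r_v = 0,
  G = r_v · r_v = u^2.
Evaluating at (u, v) = (5, -5*pi/6): E = 10, F = 0, G = 25.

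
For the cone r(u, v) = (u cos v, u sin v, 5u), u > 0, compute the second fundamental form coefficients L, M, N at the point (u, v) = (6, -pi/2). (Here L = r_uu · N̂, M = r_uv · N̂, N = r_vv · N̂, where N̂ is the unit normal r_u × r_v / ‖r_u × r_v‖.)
L = 0;  M = 0;  N = 15*sqrt(26)/13

Compute the unit normal N̂(u, v) = (-5*sqrt(26)*u*cos(v)/(26*Abs(u)), -5*sqrt(26)*u*sin(v)/(26*Abs(u)), sqrt(26)*u/(26*Abs(u))), and the second partials r_uu, r_uv, r_vv. Take dot products:
  L(u, v) = r_uu · N̂ = 0,
  M(u, v) = r_uv · N̂ = 0,
  N(u, v) = r_vv · N̂ = 5*sqrt(26)*u^2/(26*Abs(u)).
Evaluating at (u, v) = (6, -pi/2):
  L = 0, M = 0, N = 15*sqrt(26)/13.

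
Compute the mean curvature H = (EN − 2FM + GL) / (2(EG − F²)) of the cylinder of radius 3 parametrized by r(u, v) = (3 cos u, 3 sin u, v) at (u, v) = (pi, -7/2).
H = -1/6

With E = 9, F = 0, G = 1, L = -3, M = 0, N = 0, assemble
  H = (EN − 2FM + GL) / (2(EG − F²)) = -1/6.
At (u, v) = (pi, -7/2): H = -1/6.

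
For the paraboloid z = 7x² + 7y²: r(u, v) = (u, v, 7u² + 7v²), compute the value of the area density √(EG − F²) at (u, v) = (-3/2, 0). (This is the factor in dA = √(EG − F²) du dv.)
√(EG − F²)|_{(-3/2, 0)} = sqrt(442)

E = 196*u^2 + 1, F = 196*u*v, G = 196*v^2 + 1, so EG − F² = 196*u^2 + 196*v^2 + 1. Taking the positive square root: √(EG − F²) = sqrt(196*u^2 + 196*v^2 + 1). At (u, v) = (-3/2, 0): sqrt(442).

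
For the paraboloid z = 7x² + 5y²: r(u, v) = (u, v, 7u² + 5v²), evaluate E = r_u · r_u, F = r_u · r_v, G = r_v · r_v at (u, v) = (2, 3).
E = 785;  F = 840;  G = 901

Partials: r_u = (1, 0, 14*u), r_v = (0, 1, 10*v). As functions of (u, v):
  E = r_u · r_u = 196*u^2 + 1,
  F = r_u · r_v = 140*u*v,
  G = r_v · r_v = 100*v^2 + 1.
Evaluating at (u, v) = (2, 3): E = 785, F = 840, G = 901.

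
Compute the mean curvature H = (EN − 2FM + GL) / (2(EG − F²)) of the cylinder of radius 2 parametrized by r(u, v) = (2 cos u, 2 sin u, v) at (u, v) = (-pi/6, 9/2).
H = -1/4

With E = 4, F = 0, G = 1, L = -2, M = 0, N = 0, assemble
  H = (EN − 2FM + GL) / (2(EG − F²)) = -1/4.
At (u, v) = (-pi/6, 9/2): H = -1/4.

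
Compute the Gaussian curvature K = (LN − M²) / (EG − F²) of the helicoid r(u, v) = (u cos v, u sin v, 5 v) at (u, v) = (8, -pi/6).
K = -25/7921

Coefficients of the first fundamental form: E = 1, F = 0, G = u^2 + 25.
Coefficients of the second fundamental form: L = 0, M = -5/sqrt(u^2 + 25), N = 0.
Assemble K = (LN − M²)/(EG − F²) = -25/(u^2 + 25)^2. At (u, v) = (8, -pi/6): K = -25/7921.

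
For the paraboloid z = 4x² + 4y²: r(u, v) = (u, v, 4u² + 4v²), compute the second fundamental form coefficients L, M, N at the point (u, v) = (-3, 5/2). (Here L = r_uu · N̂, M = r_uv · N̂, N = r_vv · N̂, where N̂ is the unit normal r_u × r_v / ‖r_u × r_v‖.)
L = 8*sqrt(977)/977;  M = 0;  N = 8*sqrt(977)/977

Compute the unit normal N̂(u, v) = (-8*u/sqrt(64*u^2 + 64*v^2 + 1), -8*v/sqrt(64*u^2 + 64*v^2 + 1), 1/sqrt(64*u^2 + 64*v^2 + 1)), and the second partials r_uu, r_uv, r_vv. Take dot products:
  L(u, v) = r_uu · N̂ = 8/sqrt(64*u^2 + 64*v^2 + 1),
  M(u, v) = r_uv · N̂ = 0,
  N(u, v) = r_vv · N̂ = 8/sqrt(64*u^2 + 64*v^2 + 1).
Evaluating at (u, v) = (-3, 5/2):
  L = 8*sqrt(977)/977, M = 0, N = 8*sqrt(977)/977.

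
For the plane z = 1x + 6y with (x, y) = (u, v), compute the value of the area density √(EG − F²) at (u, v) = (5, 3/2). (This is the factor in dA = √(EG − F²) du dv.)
√(EG − F²)|_{(5, 3/2)} = sqrt(38)

E = 2, F = 6, G = 37, so EG − F² = 38. Taking the positive square root: √(EG − F²) = sqrt(38). At (u, v) = (5, 3/2): sqrt(38).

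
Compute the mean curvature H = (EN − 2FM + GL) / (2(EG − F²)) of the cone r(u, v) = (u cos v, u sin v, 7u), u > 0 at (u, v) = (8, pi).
H = 7*sqrt(2)/160

With E = 50, F = 0, G = u^2, L = 0, M = 0, N = 7*sqrt(2)*u^2/(10*Abs(u)), assemble
  H = (EN − 2FM + GL) / (2(EG − F²)) = 7*sqrt(2)/(20*Abs(u)).
At (u, v) = (8, pi): H = 7*sqrt(2)/160.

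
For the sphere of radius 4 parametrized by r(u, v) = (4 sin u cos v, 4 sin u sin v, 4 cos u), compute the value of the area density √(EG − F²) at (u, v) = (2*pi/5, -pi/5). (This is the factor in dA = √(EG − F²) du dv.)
√(EG − F²)|_{(2*pi/5, -pi/5)} = 4*sqrt(2*sqrt(5) + 10)

E = 16, F = 0, G = 16*sin(u)^2, so EG − F² = 256*sin(u)^2. Taking the positive square root: √(EG − F²) = 16*Abs(sin(u)). At (u, v) = (2*pi/5, -pi/5): 4*sqrt(2*sqrt(5) + 10).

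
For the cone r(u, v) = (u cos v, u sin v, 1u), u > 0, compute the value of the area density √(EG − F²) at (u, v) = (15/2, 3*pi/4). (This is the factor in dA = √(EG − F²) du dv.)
√(EG − F²)|_{(15/2, 3*pi/4)} = 15*sqrt(2)/2

E = 2, F = 0, G = u^2, so EG − F² = 2*u^2. Taking the positive square root: √(EG − F²) = sqrt(2)*Abs(u). At (u, v) = (15/2, 3*pi/4): 15*sqrt(2)/2.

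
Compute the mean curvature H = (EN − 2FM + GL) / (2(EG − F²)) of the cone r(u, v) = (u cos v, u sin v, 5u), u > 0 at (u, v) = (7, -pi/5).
H = 5*sqrt(26)/364

With E = 26, F = 0, G = u^2, L = 0, M = 0, N = 5*sqrt(26)*u^2/(26*Abs(u)), assemble
  H = (EN − 2FM + GL) / (2(EG − F²)) = 5*sqrt(26)/(52*Abs(u)).
At (u, v) = (7, -pi/5): H = 5*sqrt(26)/364.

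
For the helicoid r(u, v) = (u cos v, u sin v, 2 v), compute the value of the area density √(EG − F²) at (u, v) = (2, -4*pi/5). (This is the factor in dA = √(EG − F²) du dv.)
√(EG − F²)|_{(2, -4*pi/5)} = 2*sqrt(2)

E = 1, F = 0, G = u^2 + 4, so EG − F² = u^2 + 4. Taking the positive square root: √(EG − F²) = sqrt(u^2 + 4). At (u, v) = (2, -4*pi/5): 2*sqrt(2).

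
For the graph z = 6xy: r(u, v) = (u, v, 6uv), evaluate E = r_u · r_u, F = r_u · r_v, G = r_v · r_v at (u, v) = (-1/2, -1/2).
E = 10;  F = 9;  G = 10

Partials: r_u = (1, 0, 6*v), r_v = (0, 1, 6*u). As functions of (u, v):
  E = r_u · r_u = 36*v^2 + 1,
  F = r_u · r_v = 36*u*v,
  G = r_v · r_v = 36*u^2 + 1.
Evaluating at (u, v) = (-1/2, -1/2): E = 10, F = 9, G = 10.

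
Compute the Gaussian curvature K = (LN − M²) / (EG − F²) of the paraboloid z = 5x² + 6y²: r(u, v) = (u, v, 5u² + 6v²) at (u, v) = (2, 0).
K = 120/160801

Coefficients of the first fundamental form: E = 100*u^2 + 1, F = 120*u*v, G = 144*v^2 + 1.
Coefficients of the second fundamental form: L = 10/sqrt(100*u^2 + 144*v^2 + 1), M = 0, N = 12/sqrt(100*u^2 + 144*v^2 + 1).
Assemble K = (LN − M²)/(EG − F²) = 120/(10000*u^4 + 28800*u^2*v^2 + 200*u^2 + 20736*v^4 + 288*v^2 + 1). At (u, v) = (2, 0): K = 120/160801.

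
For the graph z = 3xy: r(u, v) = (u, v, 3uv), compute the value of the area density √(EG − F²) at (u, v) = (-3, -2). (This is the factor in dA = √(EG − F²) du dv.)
√(EG − F²)|_{(-3, -2)} = sqrt(118)

E = 9*v^2 + 1, F = 9*u*v, G = 9*u^2 + 1, so EG − F² = 9*u^2 + 9*v^2 + 1. Taking the positive square root: √(EG − F²) = sqrt(9*u^2 + 9*v^2 + 1). At (u, v) = (-3, -2): sqrt(118).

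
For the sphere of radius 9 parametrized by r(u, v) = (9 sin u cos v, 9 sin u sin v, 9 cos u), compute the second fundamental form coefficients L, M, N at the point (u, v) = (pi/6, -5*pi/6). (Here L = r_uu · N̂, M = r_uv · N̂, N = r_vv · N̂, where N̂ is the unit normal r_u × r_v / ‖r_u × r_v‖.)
L = -9;  M = 0;  N = -9/4

Compute the unit normal N̂(u, v) = (sin(u)^2*cos(v)/Abs(sin(u)), sin(u)^2*sin(v)/Abs(sin(u)), sin(2*u)/(2*Abs(sin(u)))), and the second partials r_uu, r_uv, r_vv. Take dot products:
  L(u, v) = r_uu · N̂ = -9*sin(u)/Abs(sin(u)),
  M(u, v) = r_uv · N̂ = 0,
  N(u, v) = r_vv · N̂ = -9*sin(u)^3/Abs(sin(u)).
Evaluating at (u, v) = (pi/6, -5*pi/6):
  L = -9, M = 0, N = -9/4.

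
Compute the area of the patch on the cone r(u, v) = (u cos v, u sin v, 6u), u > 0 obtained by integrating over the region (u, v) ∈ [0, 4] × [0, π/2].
Area = 4*sqrt(37)*pi

Area = ∫∫ √(EG − F²) du dv with √(EG − F²) = sqrt(37)*Abs(u). Integrating over [0, 4] × [0, π/2] gives 4*sqrt(37)*pi.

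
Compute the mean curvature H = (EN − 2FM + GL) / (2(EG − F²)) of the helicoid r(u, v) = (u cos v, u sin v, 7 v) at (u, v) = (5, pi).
H = 0

With E = 1, F = 0, G = u^2 + 49, L = 0, M = -7/sqrt(u^2 + 49), N = 0, assemble
  H = (EN − 2FM + GL) / (2(EG − F²)) = 0.
At (u, v) = (5, pi): H = 0.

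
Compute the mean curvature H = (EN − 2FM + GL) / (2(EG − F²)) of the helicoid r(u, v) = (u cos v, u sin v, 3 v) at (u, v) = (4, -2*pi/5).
H = 0

With E = 1, F = 0, G = u^2 + 9, L = 0, M = -3/sqrt(u^2 + 9), N = 0, assemble
  H = (EN − 2FM + GL) / (2(EG − F²)) = 0.
At (u, v) = (4, -2*pi/5): H = 0.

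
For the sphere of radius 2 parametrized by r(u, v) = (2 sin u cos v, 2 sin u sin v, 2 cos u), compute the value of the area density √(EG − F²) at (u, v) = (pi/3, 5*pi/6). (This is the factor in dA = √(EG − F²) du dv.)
√(EG − F²)|_{(pi/3, 5*pi/6)} = 2*sqrt(3)

E = 4, F = 0, G = 4*sin(u)^2, so EG − F² = 16*sin(u)^2. Taking the positive square root: √(EG − F²) = 4*Abs(sin(u)). At (u, v) = (pi/3, 5*pi/6): 2*sqrt(3).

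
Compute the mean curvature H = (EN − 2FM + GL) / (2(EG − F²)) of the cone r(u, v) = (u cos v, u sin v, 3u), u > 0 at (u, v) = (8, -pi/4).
H = 3*sqrt(10)/160

With E = 10, F = 0, G = u^2, L = 0, M = 0, N = 3*sqrt(10)*u^2/(10*Abs(u)), assemble
  H = (EN − 2FM + GL) / (2(EG − F²)) = 3*sqrt(10)/(20*Abs(u)).
At (u, v) = (8, -pi/4): H = 3*sqrt(10)/160.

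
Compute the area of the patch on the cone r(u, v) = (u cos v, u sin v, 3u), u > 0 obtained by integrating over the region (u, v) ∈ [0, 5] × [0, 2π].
Area = 25*sqrt(10)*pi

Area = ∫∫ √(EG − F²) du dv with √(EG − F²) = sqrt(10)*Abs(u). Integrating over [0, 5] × [0, 2π] gives 25*sqrt(10)*pi.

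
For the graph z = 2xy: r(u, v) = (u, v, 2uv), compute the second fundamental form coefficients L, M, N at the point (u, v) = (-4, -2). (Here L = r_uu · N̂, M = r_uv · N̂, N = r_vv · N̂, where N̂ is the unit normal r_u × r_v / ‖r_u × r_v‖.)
L = 0;  M = 2/9;  N = 0

Compute the unit normal N̂(u, v) = (-2*v/sqrt(4*u^2 + 4*v^2 + 1), -2*u/sqrt(4*u^2 + 4*v^2 + 1), 1/sqrt(4*u^2 + 4*v^2 + 1)), and the second partials r_uu, r_uv, r_vv. Take dot products:
  L(u, v) = r_uu · N̂ = 0,
  M(u, v) = r_uv · N̂ = 2/sqrt(4*u^2 + 4*v^2 + 1),
  N(u, v) = r_vv · N̂ = 0.
Evaluating at (u, v) = (-4, -2):
  L = 0, M = 2/9, N = 0.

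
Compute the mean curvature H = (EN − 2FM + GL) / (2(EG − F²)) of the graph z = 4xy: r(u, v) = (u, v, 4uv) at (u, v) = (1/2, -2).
H = 64*sqrt(69)/4761

With E = 16*v^2 + 1, F = 16*u*v, G = 16*u^2 + 1, L = 0, M = 4/sqrt(16*u^2 + 16*v^2 + 1), N = 0, assemble
  H = (EN − 2FM + GL) / (2(EG − F²)) = -64*u*v/(16*u^2 + 16*v^2 + 1)^(3/2).
At (u, v) = (1/2, -2): H = 64*sqrt(69)/4761.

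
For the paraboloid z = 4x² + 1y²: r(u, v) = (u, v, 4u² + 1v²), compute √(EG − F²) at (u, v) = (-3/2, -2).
√(EG − F²)|_{(-3/2, -2)} = sqrt(161)

E = 64*u^2 + 1, F = 16*u*v, G = 4*v^2 + 1; EG − F² = 64*u^2 + 4*v^2 + 1; √(EG − F²) = sqrt(64*u^2 + 4*v^2 + 1). At the given point: sqrt(161).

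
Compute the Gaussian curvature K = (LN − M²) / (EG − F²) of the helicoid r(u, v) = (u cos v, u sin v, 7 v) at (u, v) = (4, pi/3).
K = -49/4225

Coefficients of the first fundamental form: E = 1, F = 0, G = u^2 + 49.
Coefficients of the second fundamental form: L = 0, M = -7/sqrt(u^2 + 49), N = 0.
Assemble K = (LN − M²)/(EG − F²) = -49/(u^2 + 49)^2. At (u, v) = (4, pi/3): K = -49/4225.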